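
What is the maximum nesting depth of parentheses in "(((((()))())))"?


Input: "(((((()))())))"
Tracking depth:
  Position 0 '(': depth becomes 1
  Position 1 '(': depth becomes 2
  Position 2 '(': depth becomes 3
  Position 3 '(': depth becomes 4
  Position 4 '(': depth becomes 5
  Position 5 '(': depth becomes 6
  Position 6 ')': depth becomes 5
  Position 7 ')': depth becomes 4
  Position 8 ')': depth becomes 3
  Position 9 '(': depth becomes 4
  Position 10 ')': depth becomes 3
  Position 11 ')': depth becomes 2
  Position 12 ')': depth becomes 1
  Position 13 ')': depth becomes 0
Maximum depth reached: 6

6


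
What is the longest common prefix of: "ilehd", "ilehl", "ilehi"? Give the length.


Words: ilehd, ilehl, ilehi
  Position 0: all 'i' => match
  Position 1: all 'l' => match
  Position 2: all 'e' => match
  Position 3: all 'h' => match
  Position 4: ('d', 'l', 'i') => mismatch, stop
LCP = "ileh" (length 4)

4


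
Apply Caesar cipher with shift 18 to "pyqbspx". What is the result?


Caesar cipher: shift "pyqbspx" by 18
  'p' (pos 15) + 18 = pos 7 = 'h'
  'y' (pos 24) + 18 = pos 16 = 'q'
  'q' (pos 16) + 18 = pos 8 = 'i'
  'b' (pos 1) + 18 = pos 19 = 't'
  's' (pos 18) + 18 = pos 10 = 'k'
  'p' (pos 15) + 18 = pos 7 = 'h'
  'x' (pos 23) + 18 = pos 15 = 'p'
Result: hqitkhp

hqitkhp


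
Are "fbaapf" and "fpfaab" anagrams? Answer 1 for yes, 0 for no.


Strings: "fbaapf", "fpfaab"
Sorted first:  aabffp
Sorted second: aabffp
Sorted forms match => anagrams

1


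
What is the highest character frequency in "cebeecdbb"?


Input: cebeecdbb
Character counts:
  'b': 3
  'c': 2
  'd': 1
  'e': 3
Maximum frequency: 3

3


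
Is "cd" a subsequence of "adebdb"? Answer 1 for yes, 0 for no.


Check if "cd" is a subsequence of "adebdb"
Greedy scan:
  Position 0 ('a'): no match needed
  Position 1 ('d'): no match needed
  Position 2 ('e'): no match needed
  Position 3 ('b'): no match needed
  Position 4 ('d'): no match needed
  Position 5 ('b'): no match needed
Only matched 0/2 characters => not a subsequence

0


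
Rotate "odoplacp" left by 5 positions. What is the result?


Input: "odoplacp", rotate left by 5
First 5 characters: "odopl"
Remaining characters: "acp"
Concatenate remaining + first: "acp" + "odopl" = "acpodopl"

acpodopl


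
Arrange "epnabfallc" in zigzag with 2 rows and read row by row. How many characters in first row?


Zigzag "epnabfallc" into 2 rows:
Placing characters:
  'e' => row 0
  'p' => row 1
  'n' => row 0
  'a' => row 1
  'b' => row 0
  'f' => row 1
  'a' => row 0
  'l' => row 1
  'l' => row 0
  'c' => row 1
Rows:
  Row 0: "enbal"
  Row 1: "paflc"
First row length: 5

5


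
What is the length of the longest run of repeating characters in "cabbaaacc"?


Input: "cabbaaacc"
Scanning for longest run:
  Position 1 ('a'): new char, reset run to 1
  Position 2 ('b'): new char, reset run to 1
  Position 3 ('b'): continues run of 'b', length=2
  Position 4 ('a'): new char, reset run to 1
  Position 5 ('a'): continues run of 'a', length=2
  Position 6 ('a'): continues run of 'a', length=3
  Position 7 ('c'): new char, reset run to 1
  Position 8 ('c'): continues run of 'c', length=2
Longest run: 'a' with length 3

3


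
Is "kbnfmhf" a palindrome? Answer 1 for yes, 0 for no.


Input: kbnfmhf
Reversed: fhmfnbk
  Compare pos 0 ('k') with pos 6 ('f'): MISMATCH
  Compare pos 1 ('b') with pos 5 ('h'): MISMATCH
  Compare pos 2 ('n') with pos 4 ('m'): MISMATCH
Result: not a palindrome

0


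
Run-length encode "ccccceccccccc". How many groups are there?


Input: ccccceccccccc
Scanning for consecutive runs:
  Group 1: 'c' x 5 (positions 0-4)
  Group 2: 'e' x 1 (positions 5-5)
  Group 3: 'c' x 7 (positions 6-12)
Total groups: 3

3


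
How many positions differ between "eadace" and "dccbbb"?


Comparing "eadace" and "dccbbb" position by position:
  Position 0: 'e' vs 'd' => DIFFER
  Position 1: 'a' vs 'c' => DIFFER
  Position 2: 'd' vs 'c' => DIFFER
  Position 3: 'a' vs 'b' => DIFFER
  Position 4: 'c' vs 'b' => DIFFER
  Position 5: 'e' vs 'b' => DIFFER
Positions that differ: 6

6


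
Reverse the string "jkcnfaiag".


Input: jkcnfaiag
Reading characters right to left:
  Position 8: 'g'
  Position 7: 'a'
  Position 6: 'i'
  Position 5: 'a'
  Position 4: 'f'
  Position 3: 'n'
  Position 2: 'c'
  Position 1: 'k'
  Position 0: 'j'
Reversed: gaiafnckj

gaiafnckj


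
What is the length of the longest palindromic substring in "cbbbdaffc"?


Input: "cbbbdaffc"
Checking substrings for palindromes:
  [1:4] "bbb" (len 3) => palindrome
  [1:3] "bb" (len 2) => palindrome
  [2:4] "bb" (len 2) => palindrome
  [6:8] "ff" (len 2) => palindrome
Longest palindromic substring: "bbb" with length 3

3


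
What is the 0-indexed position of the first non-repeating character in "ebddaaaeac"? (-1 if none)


Input: ebddaaaeac
Character frequencies:
  'a': 4
  'b': 1
  'c': 1
  'd': 2
  'e': 2
Scanning left to right for freq == 1:
  Position 0 ('e'): freq=2, skip
  Position 1 ('b'): unique! => answer = 1

1


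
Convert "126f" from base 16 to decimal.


Input: "126f" in base 16
Positional expansion:
  Digit '1' (value 1) x 16^3 = 4096
  Digit '2' (value 2) x 16^2 = 512
  Digit '6' (value 6) x 16^1 = 96
  Digit 'f' (value 15) x 16^0 = 15
Sum = 4719

4719


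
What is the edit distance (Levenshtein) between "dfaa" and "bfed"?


Computing edit distance: "dfaa" -> "bfed"
DP table:
           b    f    e    d
      0    1    2    3    4
  d   1    1    2    3    3
  f   2    2    1    2    3
  a   3    3    2    2    3
  a   4    4    3    3    3
Edit distance = dp[4][4] = 3

3


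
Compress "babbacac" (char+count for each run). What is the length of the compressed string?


Input: babbacac
Runs:
  'b' x 1 => "b1"
  'a' x 1 => "a1"
  'b' x 2 => "b2"
  'a' x 1 => "a1"
  'c' x 1 => "c1"
  'a' x 1 => "a1"
  'c' x 1 => "c1"
Compressed: "b1a1b2a1c1a1c1"
Compressed length: 14

14


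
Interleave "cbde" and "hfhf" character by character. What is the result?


Interleaving "cbde" and "hfhf":
  Position 0: 'c' from first, 'h' from second => "ch"
  Position 1: 'b' from first, 'f' from second => "bf"
  Position 2: 'd' from first, 'h' from second => "dh"
  Position 3: 'e' from first, 'f' from second => "ef"
Result: chbfdhef

chbfdhef


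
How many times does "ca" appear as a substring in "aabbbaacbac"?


Searching for "ca" in "aabbbaacbac"
Scanning each position:
  Position 0: "aa" => no
  Position 1: "ab" => no
  Position 2: "bb" => no
  Position 3: "bb" => no
  Position 4: "ba" => no
  Position 5: "aa" => no
  Position 6: "ac" => no
  Position 7: "cb" => no
  Position 8: "ba" => no
  Position 9: "ac" => no
Total occurrences: 0

0


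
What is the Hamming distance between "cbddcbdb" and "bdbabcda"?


Comparing "cbddcbdb" and "bdbabcda" position by position:
  Position 0: 'c' vs 'b' => differ
  Position 1: 'b' vs 'd' => differ
  Position 2: 'd' vs 'b' => differ
  Position 3: 'd' vs 'a' => differ
  Position 4: 'c' vs 'b' => differ
  Position 5: 'b' vs 'c' => differ
  Position 6: 'd' vs 'd' => same
  Position 7: 'b' vs 'a' => differ
Total differences (Hamming distance): 7

7


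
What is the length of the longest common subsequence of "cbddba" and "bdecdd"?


LCS of "cbddba" and "bdecdd"
DP table:
           b    d    e    c    d    d
      0    0    0    0    0    0    0
  c   0    0    0    0    1    1    1
  b   0    1    1    1    1    1    1
  d   0    1    2    2    2    2    2
  d   0    1    2    2    2    3    3
  b   0    1    2    2    2    3    3
  a   0    1    2    2    2    3    3
LCS length = dp[6][6] = 3

3


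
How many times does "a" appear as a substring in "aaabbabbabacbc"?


Searching for "a" in "aaabbabbabacbc"
Scanning each position:
  Position 0: "a" => MATCH
  Position 1: "a" => MATCH
  Position 2: "a" => MATCH
  Position 3: "b" => no
  Position 4: "b" => no
  Position 5: "a" => MATCH
  Position 6: "b" => no
  Position 7: "b" => no
  Position 8: "a" => MATCH
  Position 9: "b" => no
  Position 10: "a" => MATCH
  Position 11: "c" => no
  Position 12: "b" => no
  Position 13: "c" => no
Total occurrences: 6

6


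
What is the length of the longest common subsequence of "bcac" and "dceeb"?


LCS of "bcac" and "dceeb"
DP table:
           d    c    e    e    b
      0    0    0    0    0    0
  b   0    0    0    0    0    1
  c   0    0    1    1    1    1
  a   0    0    1    1    1    1
  c   0    0    1    1    1    1
LCS length = dp[4][5] = 1

1


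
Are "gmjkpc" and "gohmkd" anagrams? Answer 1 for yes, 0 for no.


Strings: "gmjkpc", "gohmkd"
Sorted first:  cgjkmp
Sorted second: dghkmo
Differ at position 0: 'c' vs 'd' => not anagrams

0


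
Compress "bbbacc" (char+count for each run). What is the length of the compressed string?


Input: bbbacc
Runs:
  'b' x 3 => "b3"
  'a' x 1 => "a1"
  'c' x 2 => "c2"
Compressed: "b3a1c2"
Compressed length: 6

6


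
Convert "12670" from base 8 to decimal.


Input: "12670" in base 8
Positional expansion:
  Digit '1' (value 1) x 8^4 = 4096
  Digit '2' (value 2) x 8^3 = 1024
  Digit '6' (value 6) x 8^2 = 384
  Digit '7' (value 7) x 8^1 = 56
  Digit '0' (value 0) x 8^0 = 0
Sum = 5560

5560


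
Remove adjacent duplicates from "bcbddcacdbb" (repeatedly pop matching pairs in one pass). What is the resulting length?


Input: bcbddcacdbb
Stack-based adjacent duplicate removal:
  Read 'b': push. Stack: b
  Read 'c': push. Stack: bc
  Read 'b': push. Stack: bcb
  Read 'd': push. Stack: bcbd
  Read 'd': matches stack top 'd' => pop. Stack: bcb
  Read 'c': push. Stack: bcbc
  Read 'a': push. Stack: bcbca
  Read 'c': push. Stack: bcbcac
  Read 'd': push. Stack: bcbcacd
  Read 'b': push. Stack: bcbcacdb
  Read 'b': matches stack top 'b' => pop. Stack: bcbcacd
Final stack: "bcbcacd" (length 7)

7


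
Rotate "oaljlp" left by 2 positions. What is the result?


Input: "oaljlp", rotate left by 2
First 2 characters: "oa"
Remaining characters: "ljlp"
Concatenate remaining + first: "ljlp" + "oa" = "ljlpoa"

ljlpoa


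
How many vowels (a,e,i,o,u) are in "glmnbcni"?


Input: glmnbcni
Checking each character:
  'g' at position 0: consonant
  'l' at position 1: consonant
  'm' at position 2: consonant
  'n' at position 3: consonant
  'b' at position 4: consonant
  'c' at position 5: consonant
  'n' at position 6: consonant
  'i' at position 7: vowel (running total: 1)
Total vowels: 1

1


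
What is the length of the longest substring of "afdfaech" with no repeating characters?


Input: "afdfaech"
Sliding window (track last position of each char):
  Position 0 ('a'): window [0,0] length 1 -- new best
  Position 1 ('f'): window [0,1] length 2 -- new best
  Position 2 ('d'): window [0,2] length 3 -- new best
  Position 3 ('f'): repeat (last at 1), move window start to 2
  Position 3 ('f'): window [2,3] length 2
  Position 4 ('a'): window [2,4] length 3
  Position 5 ('e'): window [2,5] length 4 -- new best
  Position 6 ('c'): window [2,6] length 5 -- new best
  Position 7 ('h'): window [2,7] length 6 -- new best
Longest substring with no repeats: "dfaech" with length 6

6


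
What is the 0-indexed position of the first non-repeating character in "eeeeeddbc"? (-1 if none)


Input: eeeeeddbc
Character frequencies:
  'b': 1
  'c': 1
  'd': 2
  'e': 5
Scanning left to right for freq == 1:
  Position 0 ('e'): freq=5, skip
  Position 1 ('e'): freq=5, skip
  Position 2 ('e'): freq=5, skip
  Position 3 ('e'): freq=5, skip
  Position 4 ('e'): freq=5, skip
  Position 5 ('d'): freq=2, skip
  Position 6 ('d'): freq=2, skip
  Position 7 ('b'): unique! => answer = 7

7


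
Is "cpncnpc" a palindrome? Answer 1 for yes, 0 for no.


Input: cpncnpc
Reversed: cpncnpc
  Compare pos 0 ('c') with pos 6 ('c'): match
  Compare pos 1 ('p') with pos 5 ('p'): match
  Compare pos 2 ('n') with pos 4 ('n'): match
Result: palindrome

1


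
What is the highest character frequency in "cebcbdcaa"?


Input: cebcbdcaa
Character counts:
  'a': 2
  'b': 2
  'c': 3
  'd': 1
  'e': 1
Maximum frequency: 3

3


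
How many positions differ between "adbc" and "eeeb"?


Comparing "adbc" and "eeeb" position by position:
  Position 0: 'a' vs 'e' => DIFFER
  Position 1: 'd' vs 'e' => DIFFER
  Position 2: 'b' vs 'e' => DIFFER
  Position 3: 'c' vs 'b' => DIFFER
Positions that differ: 4

4


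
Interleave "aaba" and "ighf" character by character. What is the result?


Interleaving "aaba" and "ighf":
  Position 0: 'a' from first, 'i' from second => "ai"
  Position 1: 'a' from first, 'g' from second => "ag"
  Position 2: 'b' from first, 'h' from second => "bh"
  Position 3: 'a' from first, 'f' from second => "af"
Result: aiagbhaf

aiagbhaf


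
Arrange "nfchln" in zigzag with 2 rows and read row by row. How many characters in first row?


Zigzag "nfchln" into 2 rows:
Placing characters:
  'n' => row 0
  'f' => row 1
  'c' => row 0
  'h' => row 1
  'l' => row 0
  'n' => row 1
Rows:
  Row 0: "ncl"
  Row 1: "fhn"
First row length: 3

3


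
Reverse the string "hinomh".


Input: hinomh
Reading characters right to left:
  Position 5: 'h'
  Position 4: 'm'
  Position 3: 'o'
  Position 2: 'n'
  Position 1: 'i'
  Position 0: 'h'
Reversed: hmonih

hmonih


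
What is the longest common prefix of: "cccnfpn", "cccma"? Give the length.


Words: cccnfpn, cccma
  Position 0: all 'c' => match
  Position 1: all 'c' => match
  Position 2: all 'c' => match
  Position 3: ('n', 'm') => mismatch, stop
LCP = "ccc" (length 3)

3


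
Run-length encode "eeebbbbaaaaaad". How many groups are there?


Input: eeebbbbaaaaaad
Scanning for consecutive runs:
  Group 1: 'e' x 3 (positions 0-2)
  Group 2: 'b' x 4 (positions 3-6)
  Group 3: 'a' x 6 (positions 7-12)
  Group 4: 'd' x 1 (positions 13-13)
Total groups: 4

4


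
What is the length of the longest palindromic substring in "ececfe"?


Input: "ececfe"
Checking substrings for palindromes:
  [0:3] "ece" (len 3) => palindrome
  [1:4] "cec" (len 3) => palindrome
Longest palindromic substring: "ece" with length 3

3


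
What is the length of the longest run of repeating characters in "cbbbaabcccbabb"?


Input: "cbbbaabcccbabb"
Scanning for longest run:
  Position 1 ('b'): new char, reset run to 1
  Position 2 ('b'): continues run of 'b', length=2
  Position 3 ('b'): continues run of 'b', length=3
  Position 4 ('a'): new char, reset run to 1
  Position 5 ('a'): continues run of 'a', length=2
  Position 6 ('b'): new char, reset run to 1
  Position 7 ('c'): new char, reset run to 1
  Position 8 ('c'): continues run of 'c', length=2
  Position 9 ('c'): continues run of 'c', length=3
  Position 10 ('b'): new char, reset run to 1
  Position 11 ('a'): new char, reset run to 1
  Position 12 ('b'): new char, reset run to 1
  Position 13 ('b'): continues run of 'b', length=2
Longest run: 'b' with length 3

3


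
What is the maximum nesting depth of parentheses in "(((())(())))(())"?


Input: "(((())(())))(())"
Tracking depth:
  Position 0 '(': depth becomes 1
  Position 1 '(': depth becomes 2
  Position 2 '(': depth becomes 3
  Position 3 '(': depth becomes 4
  Position 4 ')': depth becomes 3
  Position 5 ')': depth becomes 2
  Position 6 '(': depth becomes 3
  Position 7 '(': depth becomes 4
  Position 8 ')': depth becomes 3
  Position 9 ')': depth becomes 2
  Position 10 ')': depth becomes 1
  Position 11 ')': depth becomes 0
  Position 12 '(': depth becomes 1
  Position 13 '(': depth becomes 2
  Position 14 ')': depth becomes 1
  Position 15 ')': depth becomes 0
Maximum depth reached: 4

4


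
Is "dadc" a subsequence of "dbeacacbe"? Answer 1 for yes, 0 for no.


Check if "dadc" is a subsequence of "dbeacacbe"
Greedy scan:
  Position 0 ('d'): matches sub[0] = 'd'
  Position 1 ('b'): no match needed
  Position 2 ('e'): no match needed
  Position 3 ('a'): matches sub[1] = 'a'
  Position 4 ('c'): no match needed
  Position 5 ('a'): no match needed
  Position 6 ('c'): no match needed
  Position 7 ('b'): no match needed
  Position 8 ('e'): no match needed
Only matched 2/4 characters => not a subsequence

0


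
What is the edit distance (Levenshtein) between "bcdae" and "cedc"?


Computing edit distance: "bcdae" -> "cedc"
DP table:
           c    e    d    c
      0    1    2    3    4
  b   1    1    2    3    4
  c   2    1    2    3    3
  d   3    2    2    2    3
  a   4    3    3    3    3
  e   5    4    3    4    4
Edit distance = dp[5][4] = 4

4


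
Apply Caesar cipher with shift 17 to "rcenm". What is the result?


Caesar cipher: shift "rcenm" by 17
  'r' (pos 17) + 17 = pos 8 = 'i'
  'c' (pos 2) + 17 = pos 19 = 't'
  'e' (pos 4) + 17 = pos 21 = 'v'
  'n' (pos 13) + 17 = pos 4 = 'e'
  'm' (pos 12) + 17 = pos 3 = 'd'
Result: itved

itved


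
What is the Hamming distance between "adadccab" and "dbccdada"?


Comparing "adadccab" and "dbccdada" position by position:
  Position 0: 'a' vs 'd' => differ
  Position 1: 'd' vs 'b' => differ
  Position 2: 'a' vs 'c' => differ
  Position 3: 'd' vs 'c' => differ
  Position 4: 'c' vs 'd' => differ
  Position 5: 'c' vs 'a' => differ
  Position 6: 'a' vs 'd' => differ
  Position 7: 'b' vs 'a' => differ
Total differences (Hamming distance): 8

8


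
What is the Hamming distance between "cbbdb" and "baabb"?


Comparing "cbbdb" and "baabb" position by position:
  Position 0: 'c' vs 'b' => differ
  Position 1: 'b' vs 'a' => differ
  Position 2: 'b' vs 'a' => differ
  Position 3: 'd' vs 'b' => differ
  Position 4: 'b' vs 'b' => same
Total differences (Hamming distance): 4

4


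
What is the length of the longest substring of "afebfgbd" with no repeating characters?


Input: "afebfgbd"
Sliding window (track last position of each char):
  Position 0 ('a'): window [0,0] length 1 -- new best
  Position 1 ('f'): window [0,1] length 2 -- new best
  Position 2 ('e'): window [0,2] length 3 -- new best
  Position 3 ('b'): window [0,3] length 4 -- new best
  Position 4 ('f'): repeat (last at 1), move window start to 2
  Position 4 ('f'): window [2,4] length 3
  Position 5 ('g'): window [2,5] length 4
  Position 6 ('b'): repeat (last at 3), move window start to 4
  Position 6 ('b'): window [4,6] length 3
  Position 7 ('d'): window [4,7] length 4
Longest substring with no repeats: "afeb" with length 4

4


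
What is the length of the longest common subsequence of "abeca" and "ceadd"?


LCS of "abeca" and "ceadd"
DP table:
           c    e    a    d    d
      0    0    0    0    0    0
  a   0    0    0    1    1    1
  b   0    0    0    1    1    1
  e   0    0    1    1    1    1
  c   0    1    1    1    1    1
  a   0    1    1    2    2    2
LCS length = dp[5][5] = 2

2


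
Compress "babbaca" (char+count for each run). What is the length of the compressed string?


Input: babbaca
Runs:
  'b' x 1 => "b1"
  'a' x 1 => "a1"
  'b' x 2 => "b2"
  'a' x 1 => "a1"
  'c' x 1 => "c1"
  'a' x 1 => "a1"
Compressed: "b1a1b2a1c1a1"
Compressed length: 12

12


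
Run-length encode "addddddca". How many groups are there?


Input: addddddca
Scanning for consecutive runs:
  Group 1: 'a' x 1 (positions 0-0)
  Group 2: 'd' x 6 (positions 1-6)
  Group 3: 'c' x 1 (positions 7-7)
  Group 4: 'a' x 1 (positions 8-8)
Total groups: 4

4


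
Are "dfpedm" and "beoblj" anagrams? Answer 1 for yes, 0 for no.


Strings: "dfpedm", "beoblj"
Sorted first:  ddefmp
Sorted second: bbejlo
Differ at position 0: 'd' vs 'b' => not anagrams

0


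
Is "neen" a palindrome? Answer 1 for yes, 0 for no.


Input: neen
Reversed: neen
  Compare pos 0 ('n') with pos 3 ('n'): match
  Compare pos 1 ('e') with pos 2 ('e'): match
Result: palindrome

1


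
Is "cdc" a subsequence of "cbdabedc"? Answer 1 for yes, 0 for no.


Check if "cdc" is a subsequence of "cbdabedc"
Greedy scan:
  Position 0 ('c'): matches sub[0] = 'c'
  Position 1 ('b'): no match needed
  Position 2 ('d'): matches sub[1] = 'd'
  Position 3 ('a'): no match needed
  Position 4 ('b'): no match needed
  Position 5 ('e'): no match needed
  Position 6 ('d'): no match needed
  Position 7 ('c'): matches sub[2] = 'c'
All 3 characters matched => is a subsequence

1


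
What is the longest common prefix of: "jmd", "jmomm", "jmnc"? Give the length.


Words: jmd, jmomm, jmnc
  Position 0: all 'j' => match
  Position 1: all 'm' => match
  Position 2: ('d', 'o', 'n') => mismatch, stop
LCP = "jm" (length 2)

2


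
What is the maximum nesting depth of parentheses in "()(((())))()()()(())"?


Input: "()(((())))()()()(())"
Tracking depth:
  Position 0 '(': depth becomes 1
  Position 1 ')': depth becomes 0
  Position 2 '(': depth becomes 1
  Position 3 '(': depth becomes 2
  Position 4 '(': depth becomes 3
  Position 5 '(': depth becomes 4
  Position 6 ')': depth becomes 3
  Position 7 ')': depth becomes 2
  Position 8 ')': depth becomes 1
  Position 9 ')': depth becomes 0
  Position 10 '(': depth becomes 1
  Position 11 ')': depth becomes 0
  Position 12 '(': depth becomes 1
  Position 13 ')': depth becomes 0
  Position 14 '(': depth becomes 1
  Position 15 ')': depth becomes 0
  Position 16 '(': depth becomes 1
  Position 17 '(': depth becomes 2
  Position 18 ')': depth becomes 1
  Position 19 ')': depth becomes 0
Maximum depth reached: 4

4


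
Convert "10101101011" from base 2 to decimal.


Input: "10101101011" in base 2
Positional expansion:
  Digit '1' (value 1) x 2^10 = 1024
  Digit '0' (value 0) x 2^9 = 0
  Digit '1' (value 1) x 2^8 = 256
  Digit '0' (value 0) x 2^7 = 0
  Digit '1' (value 1) x 2^6 = 64
  Digit '1' (value 1) x 2^5 = 32
  Digit '0' (value 0) x 2^4 = 0
  Digit '1' (value 1) x 2^3 = 8
  Digit '0' (value 0) x 2^2 = 0
  Digit '1' (value 1) x 2^1 = 2
  Digit '1' (value 1) x 2^0 = 1
Sum = 1387

1387


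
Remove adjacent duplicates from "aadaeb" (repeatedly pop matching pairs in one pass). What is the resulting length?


Input: aadaeb
Stack-based adjacent duplicate removal:
  Read 'a': push. Stack: a
  Read 'a': matches stack top 'a' => pop. Stack: (empty)
  Read 'd': push. Stack: d
  Read 'a': push. Stack: da
  Read 'e': push. Stack: dae
  Read 'b': push. Stack: daeb
Final stack: "daeb" (length 4)

4


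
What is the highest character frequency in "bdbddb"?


Input: bdbddb
Character counts:
  'b': 3
  'd': 3
Maximum frequency: 3

3


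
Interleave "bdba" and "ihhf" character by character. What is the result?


Interleaving "bdba" and "ihhf":
  Position 0: 'b' from first, 'i' from second => "bi"
  Position 1: 'd' from first, 'h' from second => "dh"
  Position 2: 'b' from first, 'h' from second => "bh"
  Position 3: 'a' from first, 'f' from second => "af"
Result: bidhbhaf

bidhbhaf


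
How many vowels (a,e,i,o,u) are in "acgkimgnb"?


Input: acgkimgnb
Checking each character:
  'a' at position 0: vowel (running total: 1)
  'c' at position 1: consonant
  'g' at position 2: consonant
  'k' at position 3: consonant
  'i' at position 4: vowel (running total: 2)
  'm' at position 5: consonant
  'g' at position 6: consonant
  'n' at position 7: consonant
  'b' at position 8: consonant
Total vowels: 2

2


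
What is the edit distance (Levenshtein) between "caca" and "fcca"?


Computing edit distance: "caca" -> "fcca"
DP table:
           f    c    c    a
      0    1    2    3    4
  c   1    1    1    2    3
  a   2    2    2    2    2
  c   3    3    2    2    3
  a   4    4    3    3    2
Edit distance = dp[4][4] = 2

2


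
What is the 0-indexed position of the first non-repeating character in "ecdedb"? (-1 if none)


Input: ecdedb
Character frequencies:
  'b': 1
  'c': 1
  'd': 2
  'e': 2
Scanning left to right for freq == 1:
  Position 0 ('e'): freq=2, skip
  Position 1 ('c'): unique! => answer = 1

1


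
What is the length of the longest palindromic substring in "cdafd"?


Input: "cdafd"
Checking substrings for palindromes:
  No multi-char palindromic substrings found
Longest palindromic substring: "c" with length 1

1


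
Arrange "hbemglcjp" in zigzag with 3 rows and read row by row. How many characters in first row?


Zigzag "hbemglcjp" into 3 rows:
Placing characters:
  'h' => row 0
  'b' => row 1
  'e' => row 2
  'm' => row 1
  'g' => row 0
  'l' => row 1
  'c' => row 2
  'j' => row 1
  'p' => row 0
Rows:
  Row 0: "hgp"
  Row 1: "bmlj"
  Row 2: "ec"
First row length: 3

3


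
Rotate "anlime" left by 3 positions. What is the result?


Input: "anlime", rotate left by 3
First 3 characters: "anl"
Remaining characters: "ime"
Concatenate remaining + first: "ime" + "anl" = "imeanl"

imeanl


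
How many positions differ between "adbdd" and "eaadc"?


Comparing "adbdd" and "eaadc" position by position:
  Position 0: 'a' vs 'e' => DIFFER
  Position 1: 'd' vs 'a' => DIFFER
  Position 2: 'b' vs 'a' => DIFFER
  Position 3: 'd' vs 'd' => same
  Position 4: 'd' vs 'c' => DIFFER
Positions that differ: 4

4


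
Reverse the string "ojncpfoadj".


Input: ojncpfoadj
Reading characters right to left:
  Position 9: 'j'
  Position 8: 'd'
  Position 7: 'a'
  Position 6: 'o'
  Position 5: 'f'
  Position 4: 'p'
  Position 3: 'c'
  Position 2: 'n'
  Position 1: 'j'
  Position 0: 'o'
Reversed: jdaofpcnjo

jdaofpcnjo


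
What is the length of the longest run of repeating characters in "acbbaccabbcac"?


Input: "acbbaccabbcac"
Scanning for longest run:
  Position 1 ('c'): new char, reset run to 1
  Position 2 ('b'): new char, reset run to 1
  Position 3 ('b'): continues run of 'b', length=2
  Position 4 ('a'): new char, reset run to 1
  Position 5 ('c'): new char, reset run to 1
  Position 6 ('c'): continues run of 'c', length=2
  Position 7 ('a'): new char, reset run to 1
  Position 8 ('b'): new char, reset run to 1
  Position 9 ('b'): continues run of 'b', length=2
  Position 10 ('c'): new char, reset run to 1
  Position 11 ('a'): new char, reset run to 1
  Position 12 ('c'): new char, reset run to 1
Longest run: 'b' with length 2

2


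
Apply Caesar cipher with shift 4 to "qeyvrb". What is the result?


Caesar cipher: shift "qeyvrb" by 4
  'q' (pos 16) + 4 = pos 20 = 'u'
  'e' (pos 4) + 4 = pos 8 = 'i'
  'y' (pos 24) + 4 = pos 2 = 'c'
  'v' (pos 21) + 4 = pos 25 = 'z'
  'r' (pos 17) + 4 = pos 21 = 'v'
  'b' (pos 1) + 4 = pos 5 = 'f'
Result: uiczvf

uiczvf


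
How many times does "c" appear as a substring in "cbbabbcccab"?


Searching for "c" in "cbbabbcccab"
Scanning each position:
  Position 0: "c" => MATCH
  Position 1: "b" => no
  Position 2: "b" => no
  Position 3: "a" => no
  Position 4: "b" => no
  Position 5: "b" => no
  Position 6: "c" => MATCH
  Position 7: "c" => MATCH
  Position 8: "c" => MATCH
  Position 9: "a" => no
  Position 10: "b" => no
Total occurrences: 4

4


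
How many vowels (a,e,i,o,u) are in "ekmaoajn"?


Input: ekmaoajn
Checking each character:
  'e' at position 0: vowel (running total: 1)
  'k' at position 1: consonant
  'm' at position 2: consonant
  'a' at position 3: vowel (running total: 2)
  'o' at position 4: vowel (running total: 3)
  'a' at position 5: vowel (running total: 4)
  'j' at position 6: consonant
  'n' at position 7: consonant
Total vowels: 4

4


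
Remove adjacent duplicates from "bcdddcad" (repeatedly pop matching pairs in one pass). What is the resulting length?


Input: bcdddcad
Stack-based adjacent duplicate removal:
  Read 'b': push. Stack: b
  Read 'c': push. Stack: bc
  Read 'd': push. Stack: bcd
  Read 'd': matches stack top 'd' => pop. Stack: bc
  Read 'd': push. Stack: bcd
  Read 'c': push. Stack: bcdc
  Read 'a': push. Stack: bcdca
  Read 'd': push. Stack: bcdcad
Final stack: "bcdcad" (length 6)

6


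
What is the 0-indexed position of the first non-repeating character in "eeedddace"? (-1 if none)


Input: eeedddace
Character frequencies:
  'a': 1
  'c': 1
  'd': 3
  'e': 4
Scanning left to right for freq == 1:
  Position 0 ('e'): freq=4, skip
  Position 1 ('e'): freq=4, skip
  Position 2 ('e'): freq=4, skip
  Position 3 ('d'): freq=3, skip
  Position 4 ('d'): freq=3, skip
  Position 5 ('d'): freq=3, skip
  Position 6 ('a'): unique! => answer = 6

6


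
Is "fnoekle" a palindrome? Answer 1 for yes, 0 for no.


Input: fnoekle
Reversed: elkeonf
  Compare pos 0 ('f') with pos 6 ('e'): MISMATCH
  Compare pos 1 ('n') with pos 5 ('l'): MISMATCH
  Compare pos 2 ('o') with pos 4 ('k'): MISMATCH
Result: not a palindrome

0


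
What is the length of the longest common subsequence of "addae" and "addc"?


LCS of "addae" and "addc"
DP table:
           a    d    d    c
      0    0    0    0    0
  a   0    1    1    1    1
  d   0    1    2    2    2
  d   0    1    2    3    3
  a   0    1    2    3    3
  e   0    1    2    3    3
LCS length = dp[5][4] = 3

3


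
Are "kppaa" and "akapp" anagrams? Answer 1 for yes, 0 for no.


Strings: "kppaa", "akapp"
Sorted first:  aakpp
Sorted second: aakpp
Sorted forms match => anagrams

1


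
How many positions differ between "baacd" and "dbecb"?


Comparing "baacd" and "dbecb" position by position:
  Position 0: 'b' vs 'd' => DIFFER
  Position 1: 'a' vs 'b' => DIFFER
  Position 2: 'a' vs 'e' => DIFFER
  Position 3: 'c' vs 'c' => same
  Position 4: 'd' vs 'b' => DIFFER
Positions that differ: 4

4


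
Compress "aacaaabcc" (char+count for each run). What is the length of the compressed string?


Input: aacaaabcc
Runs:
  'a' x 2 => "a2"
  'c' x 1 => "c1"
  'a' x 3 => "a3"
  'b' x 1 => "b1"
  'c' x 2 => "c2"
Compressed: "a2c1a3b1c2"
Compressed length: 10

10


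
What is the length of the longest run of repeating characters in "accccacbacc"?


Input: "accccacbacc"
Scanning for longest run:
  Position 1 ('c'): new char, reset run to 1
  Position 2 ('c'): continues run of 'c', length=2
  Position 3 ('c'): continues run of 'c', length=3
  Position 4 ('c'): continues run of 'c', length=4
  Position 5 ('a'): new char, reset run to 1
  Position 6 ('c'): new char, reset run to 1
  Position 7 ('b'): new char, reset run to 1
  Position 8 ('a'): new char, reset run to 1
  Position 9 ('c'): new char, reset run to 1
  Position 10 ('c'): continues run of 'c', length=2
Longest run: 'c' with length 4

4


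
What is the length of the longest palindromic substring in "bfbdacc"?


Input: "bfbdacc"
Checking substrings for palindromes:
  [0:3] "bfb" (len 3) => palindrome
  [5:7] "cc" (len 2) => palindrome
Longest palindromic substring: "bfb" with length 3

3


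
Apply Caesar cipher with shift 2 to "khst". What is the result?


Caesar cipher: shift "khst" by 2
  'k' (pos 10) + 2 = pos 12 = 'm'
  'h' (pos 7) + 2 = pos 9 = 'j'
  's' (pos 18) + 2 = pos 20 = 'u'
  't' (pos 19) + 2 = pos 21 = 'v'
Result: mjuv

mjuv


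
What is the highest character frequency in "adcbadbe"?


Input: adcbadbe
Character counts:
  'a': 2
  'b': 2
  'c': 1
  'd': 2
  'e': 1
Maximum frequency: 2

2


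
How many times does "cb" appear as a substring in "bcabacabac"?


Searching for "cb" in "bcabacabac"
Scanning each position:
  Position 0: "bc" => no
  Position 1: "ca" => no
  Position 2: "ab" => no
  Position 3: "ba" => no
  Position 4: "ac" => no
  Position 5: "ca" => no
  Position 6: "ab" => no
  Position 7: "ba" => no
  Position 8: "ac" => no
Total occurrences: 0

0


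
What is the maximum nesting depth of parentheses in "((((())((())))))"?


Input: "((((())((())))))"
Tracking depth:
  Position 0 '(': depth becomes 1
  Position 1 '(': depth becomes 2
  Position 2 '(': depth becomes 3
  Position 3 '(': depth becomes 4
  Position 4 '(': depth becomes 5
  Position 5 ')': depth becomes 4
  Position 6 ')': depth becomes 3
  Position 7 '(': depth becomes 4
  Position 8 '(': depth becomes 5
  Position 9 '(': depth becomes 6
  Position 10 ')': depth becomes 5
  Position 11 ')': depth becomes 4
  Position 12 ')': depth becomes 3
  Position 13 ')': depth becomes 2
  Position 14 ')': depth becomes 1
  Position 15 ')': depth becomes 0
Maximum depth reached: 6

6


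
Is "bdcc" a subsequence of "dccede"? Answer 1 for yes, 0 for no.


Check if "bdcc" is a subsequence of "dccede"
Greedy scan:
  Position 0 ('d'): no match needed
  Position 1 ('c'): no match needed
  Position 2 ('c'): no match needed
  Position 3 ('e'): no match needed
  Position 4 ('d'): no match needed
  Position 5 ('e'): no match needed
Only matched 0/4 characters => not a subsequence

0


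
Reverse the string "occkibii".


Input: occkibii
Reading characters right to left:
  Position 7: 'i'
  Position 6: 'i'
  Position 5: 'b'
  Position 4: 'i'
  Position 3: 'k'
  Position 2: 'c'
  Position 1: 'c'
  Position 0: 'o'
Reversed: iibikcco

iibikcco


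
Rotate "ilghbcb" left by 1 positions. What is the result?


Input: "ilghbcb", rotate left by 1
First 1 characters: "i"
Remaining characters: "lghbcb"
Concatenate remaining + first: "lghbcb" + "i" = "lghbcbi"

lghbcbi


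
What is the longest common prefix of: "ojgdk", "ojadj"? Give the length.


Words: ojgdk, ojadj
  Position 0: all 'o' => match
  Position 1: all 'j' => match
  Position 2: ('g', 'a') => mismatch, stop
LCP = "oj" (length 2)

2


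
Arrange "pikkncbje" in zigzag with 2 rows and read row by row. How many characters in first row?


Zigzag "pikkncbje" into 2 rows:
Placing characters:
  'p' => row 0
  'i' => row 1
  'k' => row 0
  'k' => row 1
  'n' => row 0
  'c' => row 1
  'b' => row 0
  'j' => row 1
  'e' => row 0
Rows:
  Row 0: "pknbe"
  Row 1: "ikcj"
First row length: 5

5


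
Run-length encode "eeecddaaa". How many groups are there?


Input: eeecddaaa
Scanning for consecutive runs:
  Group 1: 'e' x 3 (positions 0-2)
  Group 2: 'c' x 1 (positions 3-3)
  Group 3: 'd' x 2 (positions 4-5)
  Group 4: 'a' x 3 (positions 6-8)
Total groups: 4

4


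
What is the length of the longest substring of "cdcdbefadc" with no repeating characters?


Input: "cdcdbefadc"
Sliding window (track last position of each char):
  Position 0 ('c'): window [0,0] length 1 -- new best
  Position 1 ('d'): window [0,1] length 2 -- new best
  Position 2 ('c'): repeat (last at 0), move window start to 1
  Position 2 ('c'): window [1,2] length 2
  Position 3 ('d'): repeat (last at 1), move window start to 2
  Position 3 ('d'): window [2,3] length 2
  Position 4 ('b'): window [2,4] length 3 -- new best
  Position 5 ('e'): window [2,5] length 4 -- new best
  Position 6 ('f'): window [2,6] length 5 -- new best
  Position 7 ('a'): window [2,7] length 6 -- new best
  Position 8 ('d'): repeat (last at 3), move window start to 4
  Position 8 ('d'): window [4,8] length 5
  Position 9 ('c'): window [4,9] length 6
Longest substring with no repeats: "cdbefa" with length 6

6


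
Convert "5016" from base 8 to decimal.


Input: "5016" in base 8
Positional expansion:
  Digit '5' (value 5) x 8^3 = 2560
  Digit '0' (value 0) x 8^2 = 0
  Digit '1' (value 1) x 8^1 = 8
  Digit '6' (value 6) x 8^0 = 6
Sum = 2574

2574


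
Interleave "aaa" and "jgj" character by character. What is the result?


Interleaving "aaa" and "jgj":
  Position 0: 'a' from first, 'j' from second => "aj"
  Position 1: 'a' from first, 'g' from second => "ag"
  Position 2: 'a' from first, 'j' from second => "aj"
Result: ajagaj

ajagaj


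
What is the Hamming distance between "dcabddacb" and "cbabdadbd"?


Comparing "dcabddacb" and "cbabdadbd" position by position:
  Position 0: 'd' vs 'c' => differ
  Position 1: 'c' vs 'b' => differ
  Position 2: 'a' vs 'a' => same
  Position 3: 'b' vs 'b' => same
  Position 4: 'd' vs 'd' => same
  Position 5: 'd' vs 'a' => differ
  Position 6: 'a' vs 'd' => differ
  Position 7: 'c' vs 'b' => differ
  Position 8: 'b' vs 'd' => differ
Total differences (Hamming distance): 6

6


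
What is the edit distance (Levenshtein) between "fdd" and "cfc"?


Computing edit distance: "fdd" -> "cfc"
DP table:
           c    f    c
      0    1    2    3
  f   1    1    1    2
  d   2    2    2    2
  d   3    3    3    3
Edit distance = dp[3][3] = 3

3


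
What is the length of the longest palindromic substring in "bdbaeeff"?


Input: "bdbaeeff"
Checking substrings for palindromes:
  [0:3] "bdb" (len 3) => palindrome
  [4:6] "ee" (len 2) => palindrome
  [6:8] "ff" (len 2) => palindrome
Longest palindromic substring: "bdb" with length 3

3


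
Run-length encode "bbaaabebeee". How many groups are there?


Input: bbaaabebeee
Scanning for consecutive runs:
  Group 1: 'b' x 2 (positions 0-1)
  Group 2: 'a' x 3 (positions 2-4)
  Group 3: 'b' x 1 (positions 5-5)
  Group 4: 'e' x 1 (positions 6-6)
  Group 5: 'b' x 1 (positions 7-7)
  Group 6: 'e' x 3 (positions 8-10)
Total groups: 6

6


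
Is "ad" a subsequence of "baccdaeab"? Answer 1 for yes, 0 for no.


Check if "ad" is a subsequence of "baccdaeab"
Greedy scan:
  Position 0 ('b'): no match needed
  Position 1 ('a'): matches sub[0] = 'a'
  Position 2 ('c'): no match needed
  Position 3 ('c'): no match needed
  Position 4 ('d'): matches sub[1] = 'd'
  Position 5 ('a'): no match needed
  Position 6 ('e'): no match needed
  Position 7 ('a'): no match needed
  Position 8 ('b'): no match needed
All 2 characters matched => is a subsequence

1


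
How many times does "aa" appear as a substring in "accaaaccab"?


Searching for "aa" in "accaaaccab"
Scanning each position:
  Position 0: "ac" => no
  Position 1: "cc" => no
  Position 2: "ca" => no
  Position 3: "aa" => MATCH
  Position 4: "aa" => MATCH
  Position 5: "ac" => no
  Position 6: "cc" => no
  Position 7: "ca" => no
  Position 8: "ab" => no
Total occurrences: 2

2


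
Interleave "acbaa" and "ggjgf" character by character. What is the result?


Interleaving "acbaa" and "ggjgf":
  Position 0: 'a' from first, 'g' from second => "ag"
  Position 1: 'c' from first, 'g' from second => "cg"
  Position 2: 'b' from first, 'j' from second => "bj"
  Position 3: 'a' from first, 'g' from second => "ag"
  Position 4: 'a' from first, 'f' from second => "af"
Result: agcgbjagaf

agcgbjagaf


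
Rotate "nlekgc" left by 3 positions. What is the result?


Input: "nlekgc", rotate left by 3
First 3 characters: "nle"
Remaining characters: "kgc"
Concatenate remaining + first: "kgc" + "nle" = "kgcnle"

kgcnle


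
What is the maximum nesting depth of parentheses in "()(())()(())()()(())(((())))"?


Input: "()(())()(())()()(())(((())))"
Tracking depth:
  Position 0 '(': depth becomes 1
  Position 1 ')': depth becomes 0
  Position 2 '(': depth becomes 1
  Position 3 '(': depth becomes 2
  Position 4 ')': depth becomes 1
  Position 5 ')': depth becomes 0
  Position 6 '(': depth becomes 1
  Position 7 ')': depth becomes 0
  Position 8 '(': depth becomes 1
  Position 9 '(': depth becomes 2
  Position 10 ')': depth becomes 1
  Position 11 ')': depth becomes 0
  Position 12 '(': depth becomes 1
  Position 13 ')': depth becomes 0
  Position 14 '(': depth becomes 1
  Position 15 ')': depth becomes 0
  Position 16 '(': depth becomes 1
  Position 17 '(': depth becomes 2
  Position 18 ')': depth becomes 1
  Position 19 ')': depth becomes 0
  Position 20 '(': depth becomes 1
  Position 21 '(': depth becomes 2
  Position 22 '(': depth becomes 3
  Position 23 '(': depth becomes 4
  Position 24 ')': depth becomes 3
  Position 25 ')': depth becomes 2
  Position 26 ')': depth becomes 1
  Position 27 ')': depth becomes 0
Maximum depth reached: 4

4


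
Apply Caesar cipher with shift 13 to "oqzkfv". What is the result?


Caesar cipher: shift "oqzkfv" by 13
  'o' (pos 14) + 13 = pos 1 = 'b'
  'q' (pos 16) + 13 = pos 3 = 'd'
  'z' (pos 25) + 13 = pos 12 = 'm'
  'k' (pos 10) + 13 = pos 23 = 'x'
  'f' (pos 5) + 13 = pos 18 = 's'
  'v' (pos 21) + 13 = pos 8 = 'i'
Result: bdmxsi

bdmxsi


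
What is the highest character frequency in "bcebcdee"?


Input: bcebcdee
Character counts:
  'b': 2
  'c': 2
  'd': 1
  'e': 3
Maximum frequency: 3

3


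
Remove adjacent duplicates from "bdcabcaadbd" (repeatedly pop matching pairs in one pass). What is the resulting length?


Input: bdcabcaadbd
Stack-based adjacent duplicate removal:
  Read 'b': push. Stack: b
  Read 'd': push. Stack: bd
  Read 'c': push. Stack: bdc
  Read 'a': push. Stack: bdca
  Read 'b': push. Stack: bdcab
  Read 'c': push. Stack: bdcabc
  Read 'a': push. Stack: bdcabca
  Read 'a': matches stack top 'a' => pop. Stack: bdcabc
  Read 'd': push. Stack: bdcabcd
  Read 'b': push. Stack: bdcabcdb
  Read 'd': push. Stack: bdcabcdbd
Final stack: "bdcabcdbd" (length 9)

9
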